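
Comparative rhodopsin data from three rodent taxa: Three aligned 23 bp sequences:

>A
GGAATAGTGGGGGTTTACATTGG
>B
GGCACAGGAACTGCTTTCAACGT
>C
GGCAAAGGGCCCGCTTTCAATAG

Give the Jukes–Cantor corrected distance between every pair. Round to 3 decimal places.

d(A,B) = 0.892, d(A,C) = 0.650, d(B,C) = 0.390

A–B: 12/23 sites differ → p ≈ 0.521739, d = −0.75 ln(1 − 0.695652) = 0.892188 ≈ 0.892.
A–C: 10/23 sites differ → p ≈ 0.434783, d = −0.75 ln(1 − 0.579711) = 0.650110 ≈ 0.650.
B–C: 7/23 sites differ → p ≈ 0.304348, d = −0.75 ln(1 − 0.405797) = 0.390401 ≈ 0.390.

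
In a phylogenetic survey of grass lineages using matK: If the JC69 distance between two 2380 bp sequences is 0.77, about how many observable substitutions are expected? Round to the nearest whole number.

1146

Invert JC69: p = (3/4)(1 − e^(−4d/3)) = 0.75 × (1 − e^(-1.026667)) = 0.75 × (1 − 0.358199) = 0.481351.
Expected differing sites = pL ≈ 0.481351 × 2380 = 1145.61538 ≈ 1146.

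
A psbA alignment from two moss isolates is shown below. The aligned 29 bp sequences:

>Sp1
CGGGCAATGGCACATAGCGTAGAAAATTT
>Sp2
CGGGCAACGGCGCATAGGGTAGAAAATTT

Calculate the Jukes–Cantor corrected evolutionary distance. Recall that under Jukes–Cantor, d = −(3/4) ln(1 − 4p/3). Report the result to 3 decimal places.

0.111

The sequences differ at 3 of 29 sites (8, 12, 18), so p = 3/29 ≈ 0.103448.
d = −(3/4) ln(1 − 4p/3) = −0.75 ln(1 − 0.137931) = −0.75 ln(0.862069)
  = −0.75 × (-0.148420) = 0.111315 substitutions/site.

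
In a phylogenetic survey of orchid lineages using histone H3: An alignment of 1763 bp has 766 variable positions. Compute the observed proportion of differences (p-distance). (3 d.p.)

p = 766/1763 = 0.434486… ≈ 0.434 (to 3 d.p.).

0.434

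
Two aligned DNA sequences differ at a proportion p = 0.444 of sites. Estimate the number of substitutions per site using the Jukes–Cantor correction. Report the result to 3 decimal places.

0.672

d = −(3/4) ln(1 − 4p/3) = −0.75 ln(1 − 0.592) = −0.75 ln(0.408)
  = −0.75 × (-0.896488) = 0.672366 substitutions/site.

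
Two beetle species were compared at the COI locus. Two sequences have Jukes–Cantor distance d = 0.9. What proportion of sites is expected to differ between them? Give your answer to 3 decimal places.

p = (3/4)(1 − e^(−4d/3)) = 0.75 × (1 − e^(-1.2)) = 0.75 × (1 − 0.301194) = 0.524105.

0.524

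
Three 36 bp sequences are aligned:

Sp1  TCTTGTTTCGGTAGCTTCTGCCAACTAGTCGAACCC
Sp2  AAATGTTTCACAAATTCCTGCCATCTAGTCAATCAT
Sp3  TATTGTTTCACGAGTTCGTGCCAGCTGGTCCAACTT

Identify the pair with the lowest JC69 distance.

Sp1–Sp2: 14/36 differ, p = 0.389, d = 0.548.
Sp1–Sp3: 12/36 differ, p = 0.333, d = 0.441.
Sp2–Sp3: 10/36 differ, p = 0.278, d = 0.347.
The smallest distance is between Sp2 and Sp3.

Sp2 and Sp3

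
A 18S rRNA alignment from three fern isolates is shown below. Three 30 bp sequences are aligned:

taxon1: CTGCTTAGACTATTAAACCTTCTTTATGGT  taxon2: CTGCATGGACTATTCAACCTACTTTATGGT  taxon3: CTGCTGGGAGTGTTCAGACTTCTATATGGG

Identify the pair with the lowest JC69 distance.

taxon1–taxon2: 4/30 differ, p = 0.133, d = 0.147.
taxon1–taxon3: 9/30 differ, p = 0.300, d = 0.383.
taxon2–taxon3: 9/30 differ, p = 0.300, d = 0.383.
The smallest distance is between taxon1 and taxon2.

taxon1 and taxon2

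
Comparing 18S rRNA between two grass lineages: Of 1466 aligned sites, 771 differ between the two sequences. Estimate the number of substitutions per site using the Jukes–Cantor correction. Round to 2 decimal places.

p = 771/1466 ≈ 0.525921.
d = −(3/4) ln(1 − 4p/3) = −0.75 ln(1 − 0.701228) = −0.75 ln(0.298772)
  = −0.75 × (-1.208075) = 0.906056 substitutions/site.

0.91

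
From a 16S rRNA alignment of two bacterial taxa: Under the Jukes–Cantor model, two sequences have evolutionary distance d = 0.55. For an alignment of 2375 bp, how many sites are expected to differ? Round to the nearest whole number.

926

Invert JC69: p = (3/4)(1 − e^(−4d/3)) = 0.75 × (1 − e^(-0.733333)) = 0.75 × (1 − 0.480305) = 0.389771.
Expected differing sites = pL ≈ 0.389771 × 2375 = 925.706125 ≈ 926.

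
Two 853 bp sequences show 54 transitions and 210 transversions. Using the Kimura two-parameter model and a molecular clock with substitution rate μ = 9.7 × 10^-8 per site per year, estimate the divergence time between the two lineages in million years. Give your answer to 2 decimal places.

2.08

P = 54/853 ≈ 0.063306 and Q = 210/853 ≈ 0.24619.
Under the Kimura two-parameter model, d = −½ ln(1 − 2P − Q) − ¼ ln(1 − 2Q).
1 − 2P − Q = 0.627198, giving −½ ln(0.627198) = 0.233246.
1 − 2Q = 0.50762, giving −¼ ln(0.50762) = 0.169506.
d = 0.233246 + 0.169506 = 0.402752.
Under a molecular clock d = 2μt, so t = d/(2μ) = 0.402752 / (2 × 9.7 × 10^-8) = 2.08 million years.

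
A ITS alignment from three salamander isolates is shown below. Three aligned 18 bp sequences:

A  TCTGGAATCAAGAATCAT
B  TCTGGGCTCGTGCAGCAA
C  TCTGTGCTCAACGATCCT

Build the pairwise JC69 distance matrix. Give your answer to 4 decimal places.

A–B: 7/18 sites differ → p ≈ 0.388889, d = −0.75 ln(1 − 0.518519) = 0.548166 ≈ 0.5482.
A–C: 6/18 sites differ → p ≈ 0.333333, d = −0.75 ln(1 − 0.444444) = 0.440839 ≈ 0.4408.
B–C: 8/18 sites differ → p ≈ 0.444444, d = −0.75 ln(1 − 0.592592) = 0.673455 ≈ 0.6735.

d(A,B) = 0.5482, d(A,C) = 0.4408, d(B,C) = 0.6735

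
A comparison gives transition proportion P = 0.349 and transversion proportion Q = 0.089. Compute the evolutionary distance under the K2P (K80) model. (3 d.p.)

0.822

Under the Kimura two-parameter model, d = −½ ln(1 − 2P − Q) − ¼ ln(1 − 2Q).
1 − 2P − Q = 0.213, giving −½ ln(0.213) = 0.773232.
1 − 2Q = 0.822, giving −¼ ln(0.822) = 0.049004.
d = 0.773232 + 0.049004 = 0.822236.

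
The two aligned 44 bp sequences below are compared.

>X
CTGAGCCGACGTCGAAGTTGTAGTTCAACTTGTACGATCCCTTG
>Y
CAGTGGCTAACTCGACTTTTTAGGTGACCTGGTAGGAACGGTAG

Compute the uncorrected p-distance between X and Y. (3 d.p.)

0.409

The sequences differ at 18 of 44 positions.
p = 18/44 = 0.409090… ≈ 0.409 (to 3 d.p.).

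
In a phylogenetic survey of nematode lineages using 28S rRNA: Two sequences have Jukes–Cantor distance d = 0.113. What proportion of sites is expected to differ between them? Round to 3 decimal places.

0.105

p = (3/4)(1 − e^(−4d/3)) = 0.75 × (1 − e^(-0.150667)) = 0.75 × (1 − 0.860134) = 0.104900.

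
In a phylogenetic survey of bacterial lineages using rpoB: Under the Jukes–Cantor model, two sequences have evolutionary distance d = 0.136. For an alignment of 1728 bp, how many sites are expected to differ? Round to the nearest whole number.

215

Invert JC69: p = (3/4)(1 − e^(−4d/3)) = 0.75 × (1 − e^(-0.181333)) = 0.75 × (1 − 0.834158) = 0.124382.
Expected differing sites = pL ≈ 0.124382 × 1728 = 214.932096 ≈ 215.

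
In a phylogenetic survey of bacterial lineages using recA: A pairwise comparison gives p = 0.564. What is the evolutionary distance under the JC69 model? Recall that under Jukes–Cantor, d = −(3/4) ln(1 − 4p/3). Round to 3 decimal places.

d = −(3/4) ln(1 − 4p/3) = −0.75 ln(1 − 0.752) = −0.75 ln(0.248)
  = −0.75 × (-1.394327) = 1.045745 substitutions/site.

1.046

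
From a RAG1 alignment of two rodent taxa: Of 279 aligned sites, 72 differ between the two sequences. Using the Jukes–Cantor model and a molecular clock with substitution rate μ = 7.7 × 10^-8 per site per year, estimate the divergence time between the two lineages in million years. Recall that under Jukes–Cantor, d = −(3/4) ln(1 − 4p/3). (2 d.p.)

p = 72/279 ≈ 0.258065.
d = −(3/4) ln(1 − 4p/3) = −0.75 ln(1 − 0.344087) = −0.75 ln(0.655913)
  = −0.75 × (-0.421727) = 0.316295 substitutions/site.
Under a molecular clock d = 2μt, so t = d/(2μ) = 0.316295 / (2 × 7.7 × 10^-8) = 2.05 million years.

2.05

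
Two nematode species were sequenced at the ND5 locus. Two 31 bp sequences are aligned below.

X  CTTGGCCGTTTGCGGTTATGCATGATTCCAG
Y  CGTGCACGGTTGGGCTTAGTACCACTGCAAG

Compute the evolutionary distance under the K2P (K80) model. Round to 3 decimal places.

0.854

Of 31 sites, 2 differences are transitions and 13 are transversions, so P = 2/31 ≈ 0.064516 and Q = 13/31 ≈ 0.419355.
Under the Kimura two-parameter model, d = −½ ln(1 − 2P − Q) − ¼ ln(1 − 2Q).
1 − 2P − Q = 0.451613, giving −½ ln(0.451613) = 0.397465.
1 − 2Q = 0.16129, giving −¼ ln(0.16129) = 0.456138.
d = 0.397465 + 0.456138 = 0.853603.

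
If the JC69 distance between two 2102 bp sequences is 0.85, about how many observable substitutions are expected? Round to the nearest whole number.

1069

Invert JC69: p = (3/4)(1 − e^(−4d/3)) = 0.75 × (1 − e^(-1.133333)) = 0.75 × (1 − 0.321958) = 0.508532.
Expected differing sites = pL ≈ 0.508532 × 2102 = 1068.934264 ≈ 1069.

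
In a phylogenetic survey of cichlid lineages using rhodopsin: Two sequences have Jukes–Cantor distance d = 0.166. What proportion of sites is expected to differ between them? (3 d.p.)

0.149

p = (3/4)(1 − e^(−4d/3)) = 0.75 × (1 − e^(-0.221333)) = 0.75 × (1 − 0.801450) = 0.148913.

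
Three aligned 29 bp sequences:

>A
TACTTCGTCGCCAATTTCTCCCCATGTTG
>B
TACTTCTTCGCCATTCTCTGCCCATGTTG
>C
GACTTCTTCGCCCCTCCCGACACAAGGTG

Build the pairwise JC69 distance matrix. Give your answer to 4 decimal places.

d(A,B) = 0.1524, d(A,C) = 0.5285, d(B,C) = 0.4006

A–B: 4/29 sites differ → p ≈ 0.137931, d = −0.75 ln(1 − 0.183908) = 0.152421 ≈ 0.1524.
A–C: 11/29 sites differ → p ≈ 0.37931, d = −0.75 ln(1 − 0.505747) = 0.528531 ≈ 0.5285.
B–C: 9/29 sites differ → p ≈ 0.310345, d = −0.75 ln(1 − 0.413793) = 0.400562 ≈ 0.4006.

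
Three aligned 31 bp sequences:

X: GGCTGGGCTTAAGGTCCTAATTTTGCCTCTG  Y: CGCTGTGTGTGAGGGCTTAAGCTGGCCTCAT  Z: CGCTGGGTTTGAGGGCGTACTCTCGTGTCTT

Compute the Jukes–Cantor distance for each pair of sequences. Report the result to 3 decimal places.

X–Y: 12/31 sites differ → p ≈ 0.387097, d = −0.75 ln(1 − 0.516129) = 0.544453 ≈ 0.544.
X–Z: 11/31 sites differ → p ≈ 0.354839, d = −0.75 ln(1 − 0.473119) = 0.480585 ≈ 0.481.
Y–Z: 9/31 sites differ → p ≈ 0.290323, d = −0.75 ln(1 − 0.387097) = 0.367161 ≈ 0.367.

d(X,Y) = 0.544, d(X,Z) = 0.481, d(Y,Z) = 0.367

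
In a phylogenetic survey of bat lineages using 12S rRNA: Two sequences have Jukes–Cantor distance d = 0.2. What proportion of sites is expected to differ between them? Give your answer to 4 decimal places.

0.1756

p = (3/4)(1 − e^(−4d/3)) = 0.75 × (1 − e^(-0.266667)) = 0.75 × (1 − 0.765928) = 0.175554.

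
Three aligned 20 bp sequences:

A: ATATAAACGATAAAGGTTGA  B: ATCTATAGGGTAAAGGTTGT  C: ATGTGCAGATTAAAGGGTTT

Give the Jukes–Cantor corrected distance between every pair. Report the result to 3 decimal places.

d(A,B) = 0.304, d(A,C) = 0.687, d(B,C) = 0.471

A–B: 5/20 sites differ → p = 0.25, d = −0.75 ln(1 − 0.333333) = 0.304098 ≈ 0.304.
A–C: 9/20 sites differ → p = 0.45, d = −0.75 ln(1 − 0.6) = 0.687218 ≈ 0.687.
B–C: 7/20 sites differ → p = 0.35, d = −0.75 ln(1 − 0.466667) = 0.471457 ≈ 0.471.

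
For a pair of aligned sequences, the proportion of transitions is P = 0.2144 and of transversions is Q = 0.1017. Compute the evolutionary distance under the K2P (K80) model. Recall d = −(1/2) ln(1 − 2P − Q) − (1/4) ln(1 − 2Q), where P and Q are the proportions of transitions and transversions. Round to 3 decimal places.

0.435

Under the Kimura two-parameter model, d = −½ ln(1 − 2P − Q) − ¼ ln(1 − 2Q).
1 − 2P − Q = 0.4695, giving −½ ln(0.4695) = 0.378043.
1 − 2Q = 0.7966, giving −¼ ln(0.7966) = 0.056851.
d = 0.378043 + 0.056851 = 0.434894.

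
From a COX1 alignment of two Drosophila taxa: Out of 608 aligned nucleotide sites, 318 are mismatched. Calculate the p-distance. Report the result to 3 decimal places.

p = 318/608 = 0.523026… ≈ 0.523 (to 3 d.p.).

0.523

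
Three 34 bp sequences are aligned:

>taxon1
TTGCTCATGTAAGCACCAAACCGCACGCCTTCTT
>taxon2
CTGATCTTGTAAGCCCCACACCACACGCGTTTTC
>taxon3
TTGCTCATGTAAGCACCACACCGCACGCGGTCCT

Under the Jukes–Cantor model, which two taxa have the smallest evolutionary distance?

taxon1 and taxon3

taxon1–taxon2: 9/34 differ, p = 0.265, d = 0.326.
taxon1–taxon3: 4/34 differ, p = 0.118, d = 0.128.
taxon2–taxon3: 9/34 differ, p = 0.265, d = 0.326.
The smallest distance is between taxon1 and taxon3.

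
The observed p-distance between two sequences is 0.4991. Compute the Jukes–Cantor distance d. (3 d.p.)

d = −(3/4) ln(1 − 4p/3) = −0.75 ln(1 − 0.665467) = −0.75 ln(0.334533)
  = −0.75 × (-1.095020) = 0.821265 substitutions/site.

0.821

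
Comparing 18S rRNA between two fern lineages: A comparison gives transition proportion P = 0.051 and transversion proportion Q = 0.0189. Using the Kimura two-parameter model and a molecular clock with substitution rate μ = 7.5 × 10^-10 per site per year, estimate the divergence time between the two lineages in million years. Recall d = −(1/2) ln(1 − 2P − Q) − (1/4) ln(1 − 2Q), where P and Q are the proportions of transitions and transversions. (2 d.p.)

49.37

Under the Kimura two-parameter model, d = −½ ln(1 − 2P − Q) − ¼ ln(1 − 2Q).
1 − 2P − Q = 0.8791, giving −½ ln(0.8791) = 0.064428.
1 − 2Q = 0.9622, giving −¼ ln(0.9622) = 0.009633.
d = 0.064428 + 0.009633 = 0.074061.
Under a molecular clock d = 2μt, so t = d/(2μ) = 0.074061 / (2 × 7.5 × 10^-10) = 49.37 million years.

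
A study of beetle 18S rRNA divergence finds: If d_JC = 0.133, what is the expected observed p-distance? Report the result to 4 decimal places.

0.1219

p = (3/4)(1 − e^(−4d/3)) = 0.75 × (1 − e^(-0.177333)) = 0.75 × (1 − 0.837501) = 0.121874.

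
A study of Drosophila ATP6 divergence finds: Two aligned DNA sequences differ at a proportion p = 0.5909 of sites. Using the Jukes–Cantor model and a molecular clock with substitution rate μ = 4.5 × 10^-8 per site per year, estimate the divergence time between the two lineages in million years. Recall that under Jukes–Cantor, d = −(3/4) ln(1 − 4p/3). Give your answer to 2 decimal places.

12.92

d = −(3/4) ln(1 − 4p/3) = −0.75 ln(1 − 0.787867) = −0.75 ln(0.212133)
  = −0.75 × (-1.550542) = 1.162907 substitutions/site.
Under a molecular clock d = 2μt, so t = d/(2μ) = 1.162907 / (2 × 4.5 × 10^-8) = 12.92 million years.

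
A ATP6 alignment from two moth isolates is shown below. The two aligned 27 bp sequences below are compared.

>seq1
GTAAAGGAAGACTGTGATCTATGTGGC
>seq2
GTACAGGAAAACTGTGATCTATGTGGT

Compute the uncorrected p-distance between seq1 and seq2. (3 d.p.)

The sequences differ at 3 of 27 positions (sites 4, 10, 27).
p = 3/27 = 0.111111… ≈ 0.111 (to 3 d.p.).

0.111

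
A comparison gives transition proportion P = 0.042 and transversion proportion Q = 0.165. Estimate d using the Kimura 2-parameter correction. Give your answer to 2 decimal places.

0.24

Under the Kimura two-parameter model, d = −½ ln(1 − 2P − Q) − ¼ ln(1 − 2Q).
1 − 2P − Q = 0.751, giving −½ ln(0.751) = 0.143175.
1 − 2Q = 0.67, giving −¼ ln(0.67) = 0.100119.
d = 0.143175 + 0.100119 = 0.243294.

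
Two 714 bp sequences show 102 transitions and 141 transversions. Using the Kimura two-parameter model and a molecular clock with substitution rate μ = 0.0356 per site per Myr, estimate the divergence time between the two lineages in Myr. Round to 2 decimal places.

P = 102/714 ≈ 0.142857 and Q = 141/714 ≈ 0.197479.
Under the Kimura two-parameter model, d = −½ ln(1 − 2P − Q) − ¼ ln(1 − 2Q).
1 − 2P − Q = 0.516807, giving −½ ln(0.516807) = 0.330043.
1 − 2Q = 0.605042, giving −¼ ln(0.605042) = 0.125614.
d = 0.330043 + 0.125614 = 0.455657.
Under a molecular clock d = 2μt, so t = d/(2μ) = 0.455657 / (2 × 0.0356) = 6.40 Myr.

6.40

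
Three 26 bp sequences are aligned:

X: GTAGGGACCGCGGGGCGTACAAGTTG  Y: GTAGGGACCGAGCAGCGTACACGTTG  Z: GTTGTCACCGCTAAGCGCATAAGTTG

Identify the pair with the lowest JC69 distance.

X–Y: 4/26 differ, p = 0.154, d = 0.172.
X–Z: 8/26 differ, p = 0.308, d = 0.396.
Y–Z: 9/26 differ, p = 0.346, d = 0.464.
The smallest distance is between X and Y.

X and Y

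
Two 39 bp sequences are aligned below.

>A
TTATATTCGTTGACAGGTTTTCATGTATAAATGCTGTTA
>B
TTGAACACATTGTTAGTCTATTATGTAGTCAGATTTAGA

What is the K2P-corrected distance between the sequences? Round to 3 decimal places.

0.872

Of 39 sites, 8 differences are transitions and 12 are transversions, so P = 8/39 ≈ 0.205128 and Q = 12/39 ≈ 0.307692.
Under the Kimura two-parameter model, d = −½ ln(1 − 2P − Q) − ¼ ln(1 − 2Q).
1 − 2P − Q = 0.282052, giving −½ ln(0.282052) = 0.632832.
1 − 2Q = 0.384616, giving −¼ ln(0.384616) = 0.238877.
d = 0.632832 + 0.238877 = 0.871709.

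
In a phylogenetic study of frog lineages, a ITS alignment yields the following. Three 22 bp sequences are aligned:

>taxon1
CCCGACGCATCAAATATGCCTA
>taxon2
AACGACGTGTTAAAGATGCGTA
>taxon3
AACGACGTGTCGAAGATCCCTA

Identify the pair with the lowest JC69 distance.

taxon2 and taxon3

taxon1–taxon2: 7/22 differ, p = 0.318, d = 0.414.
taxon1–taxon3: 7/22 differ, p = 0.318, d = 0.414.
taxon2–taxon3: 4/22 differ, p = 0.182, d = 0.208.
The smallest distance is between taxon2 and taxon3.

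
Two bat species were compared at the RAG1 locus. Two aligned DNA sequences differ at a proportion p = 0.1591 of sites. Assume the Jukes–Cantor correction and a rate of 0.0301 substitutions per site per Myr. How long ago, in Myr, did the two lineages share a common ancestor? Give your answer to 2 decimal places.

2.97

d = −(3/4) ln(1 − 4p/3) = −0.75 ln(1 − 0.212133) = −0.75 ln(0.787867)
  = −0.75 × (-0.238426) = 0.178820 substitutions/site.
Under a molecular clock d = 2μt, so t = d/(2μ) = 0.178820 / (2 × 0.0301) = 2.97 Myr.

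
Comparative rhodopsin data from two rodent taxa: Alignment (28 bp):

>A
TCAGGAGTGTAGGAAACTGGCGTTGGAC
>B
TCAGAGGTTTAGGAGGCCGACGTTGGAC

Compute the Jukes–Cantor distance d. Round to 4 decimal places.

0.3041

The sequences differ at 7 of 28 sites (5, 6, 9, 15, 16, 18, 20), so p = 7/28 = 0.25.
d = −(3/4) ln(1 − 4p/3) = −0.75 ln(1 − 0.333333) = −0.75 ln(0.666667)
  = −0.75 × (-0.405465) = 0.304099 substitutions/site.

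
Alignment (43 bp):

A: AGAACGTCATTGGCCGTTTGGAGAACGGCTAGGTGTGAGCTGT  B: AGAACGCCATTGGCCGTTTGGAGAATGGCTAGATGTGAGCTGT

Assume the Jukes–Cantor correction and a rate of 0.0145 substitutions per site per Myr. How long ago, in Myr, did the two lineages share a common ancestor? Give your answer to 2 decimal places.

2.53

The sequences differ at 3 of 43 sites (7, 26, 33), so p = 3/43 ≈ 0.069767.
d = −(3/4) ln(1 − 4p/3) = −0.75 ln(1 − 0.093023) = −0.75 ln(0.906977)
  = −0.75 × (-0.097638) = 0.073229 substitutions/site.
Under a molecular clock d = 2μt, so t = d/(2μ) = 0.073229 / (2 × 0.0145) = 2.53 Myr.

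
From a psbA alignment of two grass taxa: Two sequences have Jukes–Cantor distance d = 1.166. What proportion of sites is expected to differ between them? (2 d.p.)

p = (3/4)(1 − e^(−4d/3)) = 0.75 × (1 − e^(-1.554667)) = 0.75 × (1 − 0.211260) = 0.591555.

0.59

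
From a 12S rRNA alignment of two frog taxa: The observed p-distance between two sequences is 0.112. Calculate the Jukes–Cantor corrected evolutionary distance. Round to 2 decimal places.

0.12

d = −(3/4) ln(1 − 4p/3) = −0.75 ln(1 − 0.149333) = −0.75 ln(0.850667)
  = −0.75 × (-0.161735) = 0.121301 substitutions/site.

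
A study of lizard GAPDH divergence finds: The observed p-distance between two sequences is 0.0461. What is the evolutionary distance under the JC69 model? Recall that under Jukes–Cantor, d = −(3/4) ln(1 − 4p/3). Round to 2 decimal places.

d = −(3/4) ln(1 − 4p/3) = −0.75 ln(1 − 0.061467) = −0.75 ln(0.938533)
  = −0.75 × (-0.063437) = 0.047578 substitutions/site.

0.05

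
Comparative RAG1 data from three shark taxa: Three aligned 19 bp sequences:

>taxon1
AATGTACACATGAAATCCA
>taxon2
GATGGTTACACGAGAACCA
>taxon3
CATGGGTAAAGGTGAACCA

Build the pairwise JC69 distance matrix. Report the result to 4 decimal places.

taxon1–taxon2: 7/19 sites differ → p ≈ 0.368421, d = −0.75 ln(1 − 0.491228) = 0.506816 ≈ 0.5068.
taxon1–taxon3: 9/19 sites differ → p ≈ 0.473684, d = −0.75 ln(1 − 0.631579) = 0.748897 ≈ 0.7489.
taxon2–taxon3: 5/19 sites differ → p ≈ 0.263158, d = −0.75 ln(1 − 0.350877) = 0.324100 ≈ 0.3241.

d(taxon1,taxon2) = 0.5068, d(taxon1,taxon3) = 0.7489, d(taxon2,taxon3) = 0.3241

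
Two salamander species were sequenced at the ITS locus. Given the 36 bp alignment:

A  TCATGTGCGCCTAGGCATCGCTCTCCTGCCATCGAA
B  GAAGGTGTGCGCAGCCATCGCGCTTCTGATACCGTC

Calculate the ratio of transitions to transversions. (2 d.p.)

0.56

Transitions are A↔G and C↔T; transversions are all other mismatches.
Transitions: 5. Transversions: 9.
R = 5/9 = 0.555555… ≈ 0.56 (to 2 d.p.).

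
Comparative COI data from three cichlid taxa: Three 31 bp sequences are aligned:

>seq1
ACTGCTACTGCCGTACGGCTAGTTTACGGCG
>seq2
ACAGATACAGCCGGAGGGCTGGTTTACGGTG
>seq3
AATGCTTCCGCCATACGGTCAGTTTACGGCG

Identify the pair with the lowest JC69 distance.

seq1 and seq3

seq1–seq2: 7/31 differ, p = 0.226, d = 0.269.
seq1–seq3: 6/31 differ, p = 0.194, d = 0.224.
seq2–seq3: 12/31 differ, p = 0.387, d = 0.544.
The smallest distance is between seq1 and seq3.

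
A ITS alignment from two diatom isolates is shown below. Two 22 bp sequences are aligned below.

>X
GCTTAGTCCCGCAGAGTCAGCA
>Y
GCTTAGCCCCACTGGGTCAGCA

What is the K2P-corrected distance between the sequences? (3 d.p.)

Of 22 sites, 3 differences are transitions and 1 are transversions, so P = 3/22 ≈ 0.136364 and Q = 1/22 ≈ 0.045455.
Under the Kimura two-parameter model, d = −½ ln(1 − 2P − Q) − ¼ ln(1 − 2Q).
1 − 2P − Q = 0.681817, giving −½ ln(0.681817) = 0.191497.
1 − 2Q = 0.90909, giving −¼ ln(0.90909) = 0.023828.
d = 0.191497 + 0.023828 = 0.215325.

0.215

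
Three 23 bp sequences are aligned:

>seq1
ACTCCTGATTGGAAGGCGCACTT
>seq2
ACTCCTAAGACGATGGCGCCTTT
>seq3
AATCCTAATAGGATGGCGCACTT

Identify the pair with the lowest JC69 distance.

seq1–seq2: 7/23 differ, p = 0.304, d = 0.390.
seq1–seq3: 4/23 differ, p = 0.174, d = 0.198.
seq2–seq3: 5/23 differ, p = 0.217, d = 0.257.
The smallest distance is between seq1 and seq3.

seq1 and seq3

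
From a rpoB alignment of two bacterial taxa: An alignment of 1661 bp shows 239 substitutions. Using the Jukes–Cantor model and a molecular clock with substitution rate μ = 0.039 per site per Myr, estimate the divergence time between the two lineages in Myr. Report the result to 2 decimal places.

p = 239/1661 ≈ 0.143889.
d = −(3/4) ln(1 − 4p/3) = −0.75 ln(1 − 0.191852) = −0.75 ln(0.808148)
  = −0.75 × (-0.213010) = 0.159758 substitutions/site.
Under a molecular clock d = 2μt, so t = d/(2μ) = 0.159758 / (2 × 0.039) = 2.05 Myr.

2.05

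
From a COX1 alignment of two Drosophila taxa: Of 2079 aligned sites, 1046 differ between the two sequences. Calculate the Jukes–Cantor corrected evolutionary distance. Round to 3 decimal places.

0.833

p = 1046/2079 ≈ 0.503127.
d = −(3/4) ln(1 − 4p/3) = −0.75 ln(1 − 0.670836) = −0.75 ln(0.329164)
  = −0.75 × (-1.111199) = 0.833399 substitutions/site.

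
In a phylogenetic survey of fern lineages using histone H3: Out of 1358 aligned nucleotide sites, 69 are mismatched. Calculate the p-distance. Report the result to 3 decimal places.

0.051

p = 69/1358 = 0.050810… ≈ 0.051 (to 3 d.p.).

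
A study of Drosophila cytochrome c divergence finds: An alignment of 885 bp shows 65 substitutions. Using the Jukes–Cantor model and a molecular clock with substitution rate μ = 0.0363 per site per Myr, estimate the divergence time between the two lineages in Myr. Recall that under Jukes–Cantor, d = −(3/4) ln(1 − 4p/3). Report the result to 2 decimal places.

p = 65/885 ≈ 0.073446.
d = −(3/4) ln(1 − 4p/3) = −0.75 ln(1 − 0.097928) = −0.75 ln(0.902072)
  = −0.75 × (-0.103061) = 0.077296 substitutions/site.
Under a molecular clock d = 2μt, so t = d/(2μ) = 0.077296 / (2 × 0.0363) = 1.06 Myr.

1.06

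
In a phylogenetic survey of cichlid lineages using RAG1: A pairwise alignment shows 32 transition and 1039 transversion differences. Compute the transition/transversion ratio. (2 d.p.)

R = 32/1039 = 0.030798… ≈ 0.03 (to 2 d.p.).

0.03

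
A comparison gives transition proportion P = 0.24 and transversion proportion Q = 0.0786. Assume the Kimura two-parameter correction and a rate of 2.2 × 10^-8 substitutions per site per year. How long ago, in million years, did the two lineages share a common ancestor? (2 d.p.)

Under the Kimura two-parameter model, d = −½ ln(1 − 2P − Q) − ¼ ln(1 − 2Q).
1 − 2P − Q = 0.4414, giving −½ ln(0.4414) = 0.408902.
1 − 2Q = 0.8428, giving −¼ ln(0.8428) = 0.042756.
d = 0.408902 + 0.042756 = 0.451658.
Under a molecular clock d = 2μt, so t = d/(2μ) = 0.451658 / (2 × 2.2 × 10^-8) = 10.26 million years.

10.26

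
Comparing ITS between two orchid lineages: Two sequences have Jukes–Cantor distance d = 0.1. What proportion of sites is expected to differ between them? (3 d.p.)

0.094

p = (3/4)(1 − e^(−4d/3)) = 0.75 × (1 − e^(-0.133333)) = 0.75 × (1 − 0.875174) = 0.093620.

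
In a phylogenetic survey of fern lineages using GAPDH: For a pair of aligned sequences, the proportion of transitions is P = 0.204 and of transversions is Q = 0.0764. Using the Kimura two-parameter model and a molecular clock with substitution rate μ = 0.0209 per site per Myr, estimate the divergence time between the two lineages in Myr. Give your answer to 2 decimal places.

Under the Kimura two-parameter model, d = −½ ln(1 − 2P − Q) − ¼ ln(1 − 2Q).
1 − 2P − Q = 0.5156, giving −½ ln(0.5156) = 0.331212.
1 − 2Q = 0.8472, giving −¼ ln(0.8472) = 0.041455.
d = 0.331212 + 0.041455 = 0.372667.
Under a molecular clock d = 2μt, so t = d/(2μ) = 0.372667 / (2 × 0.0209) = 8.92 Myr.

8.92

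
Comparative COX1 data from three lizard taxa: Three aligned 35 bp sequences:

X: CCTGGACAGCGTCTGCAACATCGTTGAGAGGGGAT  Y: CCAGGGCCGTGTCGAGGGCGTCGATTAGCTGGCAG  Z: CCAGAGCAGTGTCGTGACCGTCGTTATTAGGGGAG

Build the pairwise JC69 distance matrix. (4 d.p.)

d(X,Y) = 0.7053, d(X,Z) = 0.5128, d(Y,Z) = 0.4582

X–Y: 16/35 sites differ → p ≈ 0.457143, d = −0.75 ln(1 − 0.609524) = 0.705292 ≈ 0.7053.
X–Z: 13/35 sites differ → p ≈ 0.371429, d = −0.75 ln(1 − 0.495239) = 0.512753 ≈ 0.5128.
Y–Z: 12/35 sites differ → p ≈ 0.342857, d = −0.75 ln(1 − 0.457143) = 0.458182 ≈ 0.4582.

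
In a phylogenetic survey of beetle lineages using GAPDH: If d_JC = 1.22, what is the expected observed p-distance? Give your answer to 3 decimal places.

0.603

p = (3/4)(1 − e^(−4d/3)) = 0.75 × (1 − e^(-1.626667)) = 0.75 × (1 − 0.196584) = 0.602562.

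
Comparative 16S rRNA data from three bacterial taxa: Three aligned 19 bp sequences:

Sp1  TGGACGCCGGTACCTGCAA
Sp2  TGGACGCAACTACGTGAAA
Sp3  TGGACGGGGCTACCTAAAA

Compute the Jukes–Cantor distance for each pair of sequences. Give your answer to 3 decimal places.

d(Sp1,Sp2) = 0.324, d(Sp1,Sp3) = 0.324, d(Sp2,Sp3) = 0.324

Sp1–Sp2: 5/19 sites differ → p ≈ 0.263158, d = −0.75 ln(1 − 0.350877) = 0.324100 ≈ 0.324.
Sp1–Sp3: 5/19 sites differ → p ≈ 0.263158, d = −0.75 ln(1 − 0.350877) = 0.324100 ≈ 0.324.
Sp2–Sp3: 5/19 sites differ → p ≈ 0.263158, d = −0.75 ln(1 − 0.350877) = 0.324100 ≈ 0.324.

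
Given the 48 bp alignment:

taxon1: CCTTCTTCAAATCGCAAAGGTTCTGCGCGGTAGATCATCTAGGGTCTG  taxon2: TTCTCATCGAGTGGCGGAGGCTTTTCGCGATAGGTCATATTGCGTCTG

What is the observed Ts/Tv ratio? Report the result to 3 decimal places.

1.833

Transitions are A↔G and C↔T; transversions are all other mismatches.
Transitions: 11. Transversions: 6.
R = 11/6 = 1.833333… ≈ 1.833 (to 3 d.p.).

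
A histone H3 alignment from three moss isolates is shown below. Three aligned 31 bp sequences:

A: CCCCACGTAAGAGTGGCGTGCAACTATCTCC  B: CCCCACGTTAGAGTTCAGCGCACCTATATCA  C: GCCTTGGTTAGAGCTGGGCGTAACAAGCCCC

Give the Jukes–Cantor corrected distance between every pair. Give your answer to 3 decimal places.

A–B: 8/31 sites differ → p ≈ 0.258065, d = −0.75 ln(1 − 0.344087) = 0.316295 ≈ 0.316.
A–C: 13/31 sites differ → p ≈ 0.419355, d = −0.75 ln(1 − 0.55914) = 0.614271 ≈ 0.614.
B–C: 14/31 sites differ → p ≈ 0.451613, d = −0.75 ln(1 − 0.602151) = 0.691262 ≈ 0.691.

d(A,B) = 0.316, d(A,C) = 0.614, d(B,C) = 0.691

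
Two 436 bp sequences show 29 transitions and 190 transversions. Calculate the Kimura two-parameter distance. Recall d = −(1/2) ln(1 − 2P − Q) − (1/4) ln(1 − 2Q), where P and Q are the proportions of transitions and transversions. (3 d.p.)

0.934

P = 29/436 ≈ 0.066514 and Q = 190/436 ≈ 0.43578.
Under the Kimura two-parameter model, d = −½ ln(1 − 2P − Q) − ¼ ln(1 − 2Q).
1 − 2P − Q = 0.431192, giving −½ ln(0.431192) = 0.420601.
1 − 2Q = 0.12844, giving −¼ ln(0.12844) = 0.513073.
d = 0.420601 + 0.513073 = 0.933674.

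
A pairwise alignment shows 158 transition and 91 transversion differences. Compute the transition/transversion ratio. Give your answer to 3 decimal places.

1.736

R = 158/91 = 1.736263… ≈ 1.736 (to 3 d.p.).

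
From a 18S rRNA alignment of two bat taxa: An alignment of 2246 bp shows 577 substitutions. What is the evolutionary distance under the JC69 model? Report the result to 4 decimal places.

0.3145

p = 577/2246 ≈ 0.256901.
d = −(3/4) ln(1 − 4p/3) = −0.75 ln(1 − 0.342535) = −0.75 ln(0.657465)
  = −0.75 × (-0.419364) = 0.314523 substitutions/site.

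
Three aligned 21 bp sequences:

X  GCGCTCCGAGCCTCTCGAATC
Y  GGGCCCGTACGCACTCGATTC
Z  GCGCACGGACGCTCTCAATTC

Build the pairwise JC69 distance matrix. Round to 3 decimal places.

d(X,Y) = 0.532, d(X,Z) = 0.360, d(Y,Z) = 0.286

X–Y: 8/21 sites differ → p ≈ 0.380952, d = −0.75 ln(1 − 0.507936) = 0.531860 ≈ 0.532.
X–Z: 6/21 sites differ → p ≈ 0.285714, d = −0.75 ln(1 − 0.380952) = 0.359679 ≈ 0.360.
Y–Z: 5/21 sites differ → p ≈ 0.238095, d = −0.75 ln(1 − 0.31746) = 0.286451 ≈ 0.286.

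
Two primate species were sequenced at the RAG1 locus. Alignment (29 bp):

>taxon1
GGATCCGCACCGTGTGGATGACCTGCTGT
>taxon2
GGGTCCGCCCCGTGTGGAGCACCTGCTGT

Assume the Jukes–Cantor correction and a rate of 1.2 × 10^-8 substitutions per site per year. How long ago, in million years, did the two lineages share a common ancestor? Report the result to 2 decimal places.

6.35

The sequences differ at 4 of 29 sites (3, 9, 19, 20), so p = 4/29 ≈ 0.137931.
d = −(3/4) ln(1 − 4p/3) = −0.75 ln(1 − 0.183908) = −0.75 ln(0.816092)
  = −0.75 × (-0.203228) = 0.152421 substitutions/site.
Under a molecular clock d = 2μt, so t = d/(2μ) = 0.152421 / (2 × 1.2 × 10^-8) = 6.35 million years.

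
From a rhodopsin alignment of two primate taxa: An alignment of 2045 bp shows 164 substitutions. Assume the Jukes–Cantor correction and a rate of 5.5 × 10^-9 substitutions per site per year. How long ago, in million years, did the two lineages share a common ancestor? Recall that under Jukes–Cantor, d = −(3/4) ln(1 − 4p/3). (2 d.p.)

7.71

p = 164/2045 ≈ 0.080196.
d = −(3/4) ln(1 − 4p/3) = −0.75 ln(1 − 0.106928) = −0.75 ln(0.893072)
  = −0.75 × (-0.113088) = 0.084816 substitutions/site.
Under a molecular clock d = 2μt, so t = d/(2μ) = 0.084816 / (2 × 5.5 × 10^-9) = 7.71 million years.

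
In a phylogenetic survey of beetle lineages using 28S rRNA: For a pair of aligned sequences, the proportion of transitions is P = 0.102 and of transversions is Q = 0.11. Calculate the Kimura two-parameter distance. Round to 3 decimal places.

Under the Kimura two-parameter model, d = −½ ln(1 − 2P − Q) − ¼ ln(1 − 2Q).
1 − 2P − Q = 0.686, giving −½ ln(0.686) = 0.188439.
1 − 2Q = 0.78, giving −¼ ln(0.78) = 0.062115.
d = 0.188439 + 0.062115 = 0.250554.

0.251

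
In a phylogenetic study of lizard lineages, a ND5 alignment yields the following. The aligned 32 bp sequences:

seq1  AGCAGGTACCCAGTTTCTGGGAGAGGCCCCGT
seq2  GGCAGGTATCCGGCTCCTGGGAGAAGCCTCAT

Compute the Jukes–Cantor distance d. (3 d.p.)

0.304

The sequences differ at 8 of 32 sites (1, 9, 12, 14, 16, 25, 29, 31), so p = 8/32 = 0.25.
d = −(3/4) ln(1 − 4p/3) = −0.75 ln(1 − 0.333333) = −0.75 ln(0.666667)
  = −0.75 × (-0.405465) = 0.304099 substitutions/site.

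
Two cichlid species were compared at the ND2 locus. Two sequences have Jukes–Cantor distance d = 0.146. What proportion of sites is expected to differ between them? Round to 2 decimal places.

p = (3/4)(1 − e^(−4d/3)) = 0.75 × (1 − e^(-0.194667)) = 0.75 × (1 − 0.823109) = 0.132668.

0.13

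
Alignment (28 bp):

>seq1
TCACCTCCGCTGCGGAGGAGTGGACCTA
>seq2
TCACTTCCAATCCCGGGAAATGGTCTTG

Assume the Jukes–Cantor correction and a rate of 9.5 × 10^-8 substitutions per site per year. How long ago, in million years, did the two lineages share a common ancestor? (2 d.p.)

The sequences differ at 11 of 28 sites, so p = 11/28 ≈ 0.392857.
d = −(3/4) ln(1 − 4p/3) = −0.75 ln(1 − 0.523809) = −0.75 ln(0.476191)
  = −0.75 × (-0.741936) = 0.556452 substitutions/site.
Under a molecular clock d = 2μt, so t = d/(2μ) = 0.556452 / (2 × 9.5 × 10^-8) = 2.93 million years.

2.93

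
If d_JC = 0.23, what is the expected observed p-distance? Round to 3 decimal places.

0.198

p = (3/4)(1 − e^(−4d/3)) = 0.75 × (1 − e^(-0.306667)) = 0.75 × (1 − 0.735896) = 0.198078.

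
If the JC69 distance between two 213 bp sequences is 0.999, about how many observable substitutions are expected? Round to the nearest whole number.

Invert JC69: p = (3/4)(1 − e^(−4d/3)) = 0.75 × (1 − e^(-1.332)) = 0.75 × (1 − 0.263949) = 0.552038.
Expected differing sites = pL ≈ 0.552038 × 213 = 117.584094 ≈ 118.

118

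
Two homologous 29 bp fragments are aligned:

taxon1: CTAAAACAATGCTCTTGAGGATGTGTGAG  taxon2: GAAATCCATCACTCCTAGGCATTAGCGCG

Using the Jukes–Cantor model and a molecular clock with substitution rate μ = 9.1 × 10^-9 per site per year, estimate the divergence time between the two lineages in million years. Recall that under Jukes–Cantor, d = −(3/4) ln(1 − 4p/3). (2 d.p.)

48.22

The sequences differ at 15 of 29 sites, so p = 15/29 ≈ 0.517241.
d = −(3/4) ln(1 − 4p/3) = −0.75 ln(1 − 0.689655) = −0.75 ln(0.310345)
  = −0.75 × (-1.170071) = 0.877553 substitutions/site.
Under a molecular clock d = 2μt, so t = d/(2μ) = 0.877553 / (2 × 9.1 × 10^-9) = 48.22 million years.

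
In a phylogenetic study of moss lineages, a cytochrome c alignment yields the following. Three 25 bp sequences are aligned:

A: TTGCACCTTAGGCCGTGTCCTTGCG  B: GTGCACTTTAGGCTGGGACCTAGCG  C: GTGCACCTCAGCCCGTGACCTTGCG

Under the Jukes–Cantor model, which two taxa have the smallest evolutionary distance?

A and C

A–B: 6/25 differ, p = 0.240, d = 0.289.
A–C: 4/25 differ, p = 0.160, d = 0.180.
B–C: 6/25 differ, p = 0.240, d = 0.289.
The smallest distance is between A and C.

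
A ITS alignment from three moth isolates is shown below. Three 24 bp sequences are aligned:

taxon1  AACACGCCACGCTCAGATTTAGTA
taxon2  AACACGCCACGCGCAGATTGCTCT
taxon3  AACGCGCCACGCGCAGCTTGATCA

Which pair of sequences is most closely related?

taxon1–taxon2: 6/24 differ, p = 0.250, d = 0.304.
taxon1–taxon3: 6/24 differ, p = 0.250, d = 0.304.
taxon2–taxon3: 4/24 differ, p = 0.167, d = 0.188.
The smallest distance is between taxon2 and taxon3.

taxon2 and taxon3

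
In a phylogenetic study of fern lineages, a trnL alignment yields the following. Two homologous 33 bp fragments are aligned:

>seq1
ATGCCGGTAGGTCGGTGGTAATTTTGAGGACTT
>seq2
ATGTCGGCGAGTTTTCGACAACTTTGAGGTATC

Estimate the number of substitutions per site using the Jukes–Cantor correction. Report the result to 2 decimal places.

The sequences differ at 14 of 33 sites, so p = 14/33 ≈ 0.424242.
d = −(3/4) ln(1 − 4p/3) = −0.75 ln(1 − 0.565656) = −0.75 ln(0.434344)
  = −0.75 × (-0.833918) = 0.625439 substitutions/site.

0.63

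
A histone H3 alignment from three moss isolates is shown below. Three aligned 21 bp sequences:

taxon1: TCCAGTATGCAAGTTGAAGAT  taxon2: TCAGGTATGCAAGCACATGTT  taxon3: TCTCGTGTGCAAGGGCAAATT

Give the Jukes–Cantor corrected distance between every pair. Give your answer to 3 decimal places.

taxon1–taxon2: 7/21 sites differ → p ≈ 0.333333, d = −0.75 ln(1 − 0.444444) = 0.440839 ≈ 0.441.
taxon1–taxon3: 8/21 sites differ → p ≈ 0.380952, d = −0.75 ln(1 − 0.507936) = 0.531860 ≈ 0.532.
taxon2–taxon3: 7/21 sites differ → p ≈ 0.333333, d = −0.75 ln(1 − 0.444444) = 0.440839 ≈ 0.441.

d(taxon1,taxon2) = 0.441, d(taxon1,taxon3) = 0.532, d(taxon2,taxon3) = 0.441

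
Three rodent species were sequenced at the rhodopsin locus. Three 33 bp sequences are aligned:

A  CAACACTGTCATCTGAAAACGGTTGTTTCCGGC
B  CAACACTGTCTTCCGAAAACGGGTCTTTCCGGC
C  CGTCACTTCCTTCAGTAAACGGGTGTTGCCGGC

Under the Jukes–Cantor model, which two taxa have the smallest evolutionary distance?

A–B: 4/33 differ, p = 0.121, d = 0.132.
A–C: 9/33 differ, p = 0.273, d = 0.339.
B–C: 8/33 differ, p = 0.242, d = 0.293.
The smallest distance is between A and B.

A and B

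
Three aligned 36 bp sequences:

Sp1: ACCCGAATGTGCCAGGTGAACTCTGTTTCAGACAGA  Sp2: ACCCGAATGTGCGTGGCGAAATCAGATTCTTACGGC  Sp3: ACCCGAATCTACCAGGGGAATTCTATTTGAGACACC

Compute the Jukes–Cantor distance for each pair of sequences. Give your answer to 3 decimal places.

d(Sp1,Sp2) = 0.347, d(Sp1,Sp3) = 0.264, d(Sp2,Sp3) = 0.548

Sp1–Sp2: 10/36 sites differ → p ≈ 0.277778, d = −0.75 ln(1 − 0.370371) = 0.346968 ≈ 0.347.
Sp1–Sp3: 8/36 sites differ → p ≈ 0.222222, d = −0.75 ln(1 − 0.296296) = 0.263548 ≈ 0.264.
Sp2–Sp3: 14/36 sites differ → p ≈ 0.388889, d = −0.75 ln(1 − 0.518519) = 0.548166 ≈ 0.548.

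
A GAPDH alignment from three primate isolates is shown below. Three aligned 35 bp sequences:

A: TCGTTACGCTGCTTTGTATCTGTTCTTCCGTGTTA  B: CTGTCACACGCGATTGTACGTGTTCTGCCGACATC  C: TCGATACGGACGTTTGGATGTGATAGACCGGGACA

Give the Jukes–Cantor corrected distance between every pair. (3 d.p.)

A–B: 15/35 sites differ → p ≈ 0.428571, d = −0.75 ln(1 − 0.571428) = 0.635472 ≈ 0.635.
A–C: 14/35 sites differ → p = 0.4, d = −0.75 ln(1 − 0.533333) = 0.571605 ≈ 0.572.
B–C: 18/35 sites differ → p ≈ 0.514286, d = −0.75 ln(1 − 0.685715) = 0.868091 ≈ 0.868.

d(A,B) = 0.635, d(A,C) = 0.572, d(B,C) = 0.868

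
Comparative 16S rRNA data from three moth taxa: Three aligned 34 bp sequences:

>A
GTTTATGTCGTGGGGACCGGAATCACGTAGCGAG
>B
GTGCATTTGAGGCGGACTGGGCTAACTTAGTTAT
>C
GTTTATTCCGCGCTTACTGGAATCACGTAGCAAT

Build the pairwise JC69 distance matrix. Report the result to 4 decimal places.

d(A,B) = 0.6655, d(A,C) = 0.3265, d(B,C) = 0.5972

A–B: 15/34 sites differ → p ≈ 0.441176, d = −0.75 ln(1 − 0.588235) = 0.665477 ≈ 0.6655.
A–C: 9/34 sites differ → p ≈ 0.264706, d = −0.75 ln(1 − 0.352941) = 0.326488 ≈ 0.3265.
B–C: 14/34 sites differ → p ≈ 0.411765, d = −0.75 ln(1 − 0.54902) = 0.597249 ≈ 0.5972.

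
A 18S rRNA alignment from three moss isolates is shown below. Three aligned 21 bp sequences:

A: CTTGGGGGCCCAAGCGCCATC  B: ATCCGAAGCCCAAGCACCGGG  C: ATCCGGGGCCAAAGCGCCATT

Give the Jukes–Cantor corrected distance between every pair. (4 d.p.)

d(A,B) = 0.6355, d(A,C) = 0.2865, d(B,C) = 0.4408

A–B: 9/21 sites differ → p ≈ 0.428571, d = −0.75 ln(1 − 0.571428) = 0.635472 ≈ 0.6355.
A–C: 5/21 sites differ → p ≈ 0.238095, d = −0.75 ln(1 − 0.31746) = 0.286451 ≈ 0.2865.
B–C: 7/21 sites differ → p ≈ 0.333333, d = −0.75 ln(1 − 0.444444) = 0.440839 ≈ 0.4408.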